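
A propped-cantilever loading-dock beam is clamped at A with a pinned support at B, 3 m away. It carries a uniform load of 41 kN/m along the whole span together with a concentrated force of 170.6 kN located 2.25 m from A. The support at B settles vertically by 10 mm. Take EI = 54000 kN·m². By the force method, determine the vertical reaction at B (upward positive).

Release the roller at B. Primary structure: cantilever fixed at A.
Downward deflection at the released point B due to the loads:
  UDL 41: wL⁴/(8EI) = 415.1/EI
  point load 170.6 at a = 2.25: Pa²(3L − a)/(6EI) = 971.6/EI
  δ_0 = 1387/EI
Flexibility coefficient — unit upward force at B: δ_{BB} = L³/(3EI) = 9/EI.
With EI = 54000 kN·m²: δ_0 = 0.02568 m and δ_{BB} = 0.000167 m/kN.
Compatibility — the beam at B must follow the support down by 0.01 m: δ_0 − R_B·δ_{BB} = 0.01, so R_B = (0.02568 − 0.01)/0.000167 = 94.08 kN.

R_B = 94.08 kN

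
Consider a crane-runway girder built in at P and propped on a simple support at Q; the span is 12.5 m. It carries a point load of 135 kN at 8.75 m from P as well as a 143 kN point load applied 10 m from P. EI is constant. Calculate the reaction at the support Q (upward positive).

R_Q = 176.7 kN

Take the reaction at Q as the redundant and release it; the primary structure is a cantilever fixed at P.
Deflection at Q on the released cantilever, summing each load's contribution:
  point load 135 at a = 8.75: Pa²(3L − a)/(6EI) = 49526/EI
  point load 143 at a = 10: Pa²(3L − a)/(6EI) = 65542/EI
  δ_0 = 115068/EI
Tip deflection under a unit load at Q: L³/(3EI) = 651/EI.
Compatibility at Q: δ_0 − R_Q·δ_{QQ} = 0, so R_Q = 115068/651 = 176.7 kN.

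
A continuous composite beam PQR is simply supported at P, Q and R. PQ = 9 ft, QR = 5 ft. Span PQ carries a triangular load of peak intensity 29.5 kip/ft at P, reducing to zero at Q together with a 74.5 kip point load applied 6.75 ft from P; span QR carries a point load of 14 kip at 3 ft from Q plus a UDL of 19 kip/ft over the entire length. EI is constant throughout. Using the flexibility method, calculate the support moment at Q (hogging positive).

M_Q = 185.7 kip·ft

Insert a hinge at Q; M_Q is the redundant, and each span becomes simply supported.
Discontinuity in slope at Q on the released structure — sum the simple-span end rotations:
  span PQ: triangular load, peak 29.5: 7w₀L³/(360EI) = 418.2/EI
  span PQ: point load 74.5 at a = 6.75: Pab(L + a)/(6LEI) = 330/EI
  span QR: point load 14 at a = 3: Pab(L + b)/(6LEI) = 19.6/EI
  span QR: UDL 19: wL³/(24EI) = 98.96/EI
  relative rotation θ_0 = (748.2 + 118.6)/EI = 866.7/EI
A unit hogging moment at Q produces rotation L₁/(3EI) + L₂/(3EI) = 4.667/EI.
Compatibility: M_Q·(L₁+L₂)/(3EI) = θ_0, giving M_Q = 185.7 kip·ft (hogging).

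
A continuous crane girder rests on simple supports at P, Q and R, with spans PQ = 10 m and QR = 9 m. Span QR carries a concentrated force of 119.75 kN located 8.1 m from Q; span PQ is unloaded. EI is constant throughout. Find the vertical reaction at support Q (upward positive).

R_Q = 17.31 kN

Insert a hinge at Q; M_Q is the redundant, and each span becomes simply supported.
Discontinuity in slope at Q on the released structure — sum the simple-span end rotations:
  span QR: point load 119.75 at a = 8.1: Pab(L + b)/(6LEI) = 160/EI
  relative rotation θ_0 = (0 + 160)/EI = 160/EI
A unit hogging moment at Q produces rotation L₁/(3EI) + L₂/(3EI) = 6.333/EI.
Slope continuity at Q: θ_0 = M_Q·6.333/EI, so M_Q = 160/6.333 = 25.27 kN·m (hogging).
Span PQ, ΣM about P with M_Q applied at Q: R_Q^{PQ}·10 = 0 + 25.27, so R_Q^{PQ} = 2.527 kN and R_P = 0 − 2.527 = -2.527 kN.
Span QR, ΣM about R: R_Q^{QR}·9 = 107.8 + 25.27, so R_Q^{QR} = 14.78 kN and R_R = 119.8 − 14.78 = 105 kN.
R_Q = 2.527 + 14.78 = 17.31 kN.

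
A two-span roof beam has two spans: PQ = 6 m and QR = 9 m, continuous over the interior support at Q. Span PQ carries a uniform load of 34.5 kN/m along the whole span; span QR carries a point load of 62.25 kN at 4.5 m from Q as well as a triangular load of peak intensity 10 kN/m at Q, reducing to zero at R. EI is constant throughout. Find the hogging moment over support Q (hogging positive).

M_Q = 157.5 kN·m

Release continuity at Q by inserting a hinge; the redundant is the internal moment M_Q. The primary structure is two simply-supported spans PQ and QR.
End slopes at the hinge Q, treating each span as simply supported:
  span PQ: UDL 34.5: wL³/(24EI) = 310.5/EI
  span QR: point load 62.25 at a = 4.5: Pab(L + b)/(6LEI) = 315.1/EI
  span QR: triangular load, peak 10: w₀L³/(45EI) = 162/EI
  relative rotation θ_0 = (310.5 + 477.1)/EI = 787.6/EI
A unit hogging moment at Q produces rotation L₁/(3EI) + L₂/(3EI) = 5/EI.
Compatibility: M_Q·(L₁+L₂)/(3EI) = θ_0, giving M_Q = 157.5 kN·m (hogging).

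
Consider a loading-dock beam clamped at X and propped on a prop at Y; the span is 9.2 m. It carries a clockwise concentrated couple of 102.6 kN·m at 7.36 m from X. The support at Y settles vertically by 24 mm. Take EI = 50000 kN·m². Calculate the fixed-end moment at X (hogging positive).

Choose R_Y as the redundant. The primary structure is the cantilever fixed at X.
Deflection at Y on the released cantilever, summing each load's contribution:
  clockwise couple 102.6 at a = 7.36: M₀a(2L − a)/(2EI) = 4168/EI
Flexibility coefficient — unit upward force at Y: δ_{YY} = L³/(3EI) = 259.6/EI.
With EI = 50000 kN·m²: δ_0 = 0.083367 m and δ_{YY} = 0.005191 m/kN.
Compatibility — the beam at Y must follow the support down by 0.024 m: δ_0 − R_Y·δ_{YY} = 0.024, so R_Y = (0.083367 − 0.024)/0.005191 = 11.44 kN.
Moment equilibrium about X: M_X = Σ(load moments about X) − R_Y·L = 102.6 − 11.44×9.2 = -2.611 kN·m.

M_X = -2.611 kN·m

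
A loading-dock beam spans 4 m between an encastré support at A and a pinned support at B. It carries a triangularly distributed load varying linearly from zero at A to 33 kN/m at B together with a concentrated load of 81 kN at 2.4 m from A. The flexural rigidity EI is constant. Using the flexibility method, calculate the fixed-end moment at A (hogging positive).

Release the roller at B. Primary structure: cantilever fixed at A.
Primary-structure tip deflection at B by superposition:
  triangular load, peak 33 at the free end: 11w₀L⁴/(120EI) = 774.4/EI
  point load 81 at a = 2.4: Pa²(3L − a)/(6EI) = 746.5/EI
  δ_0 = 1521/EI
Tip deflection under a unit load at B: L³/(3EI) = 21.33/EI.
The prop prevents deflection at B: R_B = δ_0/δ_{BB} = 1521/21.33 = 71.29 kN.
Moment equilibrium about A: M_A = Σ(load moments about A) − R_B·L = 370.4 − 71.29×4 = 85.23 kN·m.

M_A = 85.23 kN·m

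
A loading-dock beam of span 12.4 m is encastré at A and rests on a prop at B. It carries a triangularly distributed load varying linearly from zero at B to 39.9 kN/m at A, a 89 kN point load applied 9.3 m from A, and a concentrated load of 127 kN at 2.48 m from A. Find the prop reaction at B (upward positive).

R_B = 112.9 kN

Release the roller at B. Primary structure: cantilever fixed at A.
Free-end deflection of the primary structure under the applied loading (downward +):
  triangular load, peak 39.9 at the fixed end: w₀L⁴/(30EI) = 31444/EI
  point load 89 at a = 9.3: Pa²(3L − a)/(6EI) = 35794/EI
  point load 127 at a = 2.48: Pa²(3L − a)/(6EI) = 4520/EI
  δ_0 = 71758/EI
Flexibility coefficient — unit upward force at B: δ_{BB} = L³/(3EI) = 635.5/EI.
The prop prevents deflection at B: R_B = δ_0/δ_{BB} = 71758/635.5 = 112.9 kN.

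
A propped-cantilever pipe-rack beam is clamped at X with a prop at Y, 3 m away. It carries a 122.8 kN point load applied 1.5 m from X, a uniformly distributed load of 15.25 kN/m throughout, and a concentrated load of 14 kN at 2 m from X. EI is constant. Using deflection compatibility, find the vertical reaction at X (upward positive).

R_X = 119.8 kN

Choose R_Y as the redundant. The primary structure is the cantilever fixed at X.
Free-end deflection of the primary structure under the applied loading (downward +):
  point load 122.8 at a = 1.5: Pa²(3L − a)/(6EI) = 345.4/EI
  UDL 15.25: wL⁴/(8EI) = 154.4/EI
  point load 14 at a = 2: Pa²(3L − a)/(6EI) = 65.33/EI
  δ_0 = 565.1/EI
Flexibility coefficient — unit upward force at Y: δ_{YY} = L³/(3EI) = 9/EI.
The prop prevents deflection at Y: R_Y = δ_0/δ_{YY} = 565.1/9 = 62.79 kN.
Vertical equilibrium: R_X = ΣP − R_Y = 182.6 − 62.79 = 119.8 kN.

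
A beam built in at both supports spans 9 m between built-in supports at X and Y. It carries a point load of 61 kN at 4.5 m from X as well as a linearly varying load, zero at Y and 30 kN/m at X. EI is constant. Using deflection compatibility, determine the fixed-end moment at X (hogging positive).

M_X = 190.1 kN·m

Take the two fixed-end moments M_X, M_Y as redundants; the released structure is the simple span XY.
End rotations of the released simple span under the applied load (×1/EI):
  at X: point load 61 at a = 4.5: Pab(L + b)/(6LEI) = 308.8/EI
  at Y: point load 61 at a = 4.5: Pab(L + a)/(6LEI) = 308.8/EI
  at X: triangular load, peak 30: w₀L³/(45EI) = 486/EI
  at Y: triangular load, peak 30: 7w₀L³/(360EI) = 425.2/EI
  θ_X0 = 794.8/EI,  θ_Y0 = 734.1/EI
Flexibility coefficients: a unit moment at one end gives L/(3EI) there and L/(6EI) at the far end, so f₁₁ = f₂₂ = 3/EI and f₁₂ = f₂₁ = 1.5/EI.
Compatibility — zero rotation at each built-in end:
  3 M_X + 1.5 M_Y = 794.8
  1.5 M_X + 3 M_Y = 734.1
Solving the pair gives M_X = 190.1 kN·m and M_Y = 149.6 kN·m (hogging).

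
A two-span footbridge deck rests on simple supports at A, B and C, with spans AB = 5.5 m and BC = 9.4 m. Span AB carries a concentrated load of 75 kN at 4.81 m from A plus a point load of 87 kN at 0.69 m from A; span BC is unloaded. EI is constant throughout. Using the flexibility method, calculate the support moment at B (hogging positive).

Insert a hinge at B; M_B is the redundant, and each span becomes simply supported.
Rotations at B on the released spans (each span's end-slope, ×1/EI):
  span AB: point load 75 at a = 4.81: Pab(L + a)/(6LEI) = 77.77/EI
  span AB: point load 87 at a = 0.69: Pab(L + a)/(6LEI) = 54.16/EI
  relative rotation θ_0 = (131.9 + 0)/EI = 131.9/EI
A unit hogging moment at B produces rotation L₁/(3EI) + L₂/(3EI) = 4.967/EI.
Compatibility: M_B·(L₁+L₂)/(3EI) = θ_0, giving M_B = 26.56 kN·m (hogging).

M_B = 26.56 kN·m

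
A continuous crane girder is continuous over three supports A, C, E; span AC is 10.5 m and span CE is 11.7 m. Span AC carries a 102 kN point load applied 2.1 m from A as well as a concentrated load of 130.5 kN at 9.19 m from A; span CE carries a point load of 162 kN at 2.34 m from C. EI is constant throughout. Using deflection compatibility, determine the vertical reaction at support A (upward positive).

R_A = 73.23 kN

Release continuity at C by inserting a hinge; the redundant is the internal moment M_C. The primary structure is two simply-supported spans AC and CE.
Rotations at C on the released spans (each span's end-slope, ×1/EI):
  span AC: point load 102 at a = 2.1: Pab(L + a)/(6LEI) = 359.9/EI
  span AC: point load 130.5 at a = 9.19: Pab(L + a)/(6LEI) = 491/EI
  span CE: point load 162 at a = 2.34: Pab(L + b)/(6LEI) = 1064/EI
  relative rotation θ_0 = (850.9 + 1064)/EI = 1915/EI
A unit hogging moment at C produces rotation L₁/(3EI) + L₂/(3EI) = 7.4/EI.
Slope continuity at C: θ_0 = M_C·7.4/EI, so M_C = 1915/7.4 = 258.8 kN·m (hogging).
Span AC, ΣM about A with M_C applied at C: R_C^{AC}·10.5 = 1413 + 258.8, so R_C^{AC} = 159.3 kN and R_A = 232.5 − 159.3 = 73.23 kN.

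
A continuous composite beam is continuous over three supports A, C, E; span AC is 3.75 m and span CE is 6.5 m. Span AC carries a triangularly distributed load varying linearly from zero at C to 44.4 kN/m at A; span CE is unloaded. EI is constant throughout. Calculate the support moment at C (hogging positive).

M_C = 13.33 kN·m

Release continuity at C by inserting a hinge; the redundant is the internal moment M_C. The primary structure is two simply-supported spans AC and CE.
End slopes at the hinge C, treating each span as simply supported:
  span AC: triangular load, peak 44.4: 7w₀L³/(360EI) = 45.53/EI
  relative rotation θ_0 = (45.53 + 0)/EI = 45.53/EI
A unit hogging moment at C produces rotation L₁/(3EI) + L₂/(3EI) = 3.417/EI.
Compatibility: M_C·(L₁+L₂)/(3EI) = θ_0, giving M_C = 13.33 kN·m (hogging).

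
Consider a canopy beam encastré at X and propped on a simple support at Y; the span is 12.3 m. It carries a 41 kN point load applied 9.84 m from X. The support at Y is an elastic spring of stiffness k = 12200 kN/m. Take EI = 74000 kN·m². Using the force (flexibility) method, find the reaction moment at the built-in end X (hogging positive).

M_X = 51.85 kN·m

Remove the prop at Y; the released (primary) structure is a cantilever built in at X.
Deflection at Y on the released cantilever, summing each load's contribution:
  point load 41 at a = 9.84: Pa²(3L − a)/(6EI) = 17904/EI
Tip deflection under a unit load at Y: L³/(3EI) = 620.3/EI.
With EI = 74000 kN·m²: δ_0 = 0.24195 m and δ_{YY} = 0.008382 m/kN.
Compatibility — the spring shortens by R_Y/k under the reaction it provides: δ_0 − R_Y·δ_{YY} = R_Y/k. With 1/k = 0.000082 m/kN, R_Y = δ_0 / (δ_{YY} + 1/k) = 0.24195 / (0.008382 + 0.000082) = 28.58 kN.
Moment equilibrium about X: M_X = Σ(load moments about X) − R_Y·L = 403.4 − 28.58×12.3 = 51.85 kN·m.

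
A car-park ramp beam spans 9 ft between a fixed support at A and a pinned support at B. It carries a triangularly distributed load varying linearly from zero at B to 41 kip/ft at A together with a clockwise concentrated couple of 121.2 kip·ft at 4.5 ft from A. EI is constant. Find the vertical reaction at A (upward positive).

Take the reaction at B as the redundant and release it; the primary structure is a cantilever fixed at A.
Downward deflection at the released point B due to the loads:
  triangular load, peak 41 at the fixed end: w₀L⁴/(30EI) = 8967/EI
  clockwise couple 121.2 at a = 4.5: M₀a(2L − a)/(2EI) = 3681/EI
  δ_0 = 12648/EI
Tip deflection under a unit load at B: L³/(3EI) = 243/EI.
The prop prevents deflection at B: R_B = δ_0/δ_{BB} = 12648/243 = 52.05 kip.
Vertical equilibrium: R_A = ΣP − R_B = 184.5 − 52.05 = 132.4 kip.

R_A = 132.4 kip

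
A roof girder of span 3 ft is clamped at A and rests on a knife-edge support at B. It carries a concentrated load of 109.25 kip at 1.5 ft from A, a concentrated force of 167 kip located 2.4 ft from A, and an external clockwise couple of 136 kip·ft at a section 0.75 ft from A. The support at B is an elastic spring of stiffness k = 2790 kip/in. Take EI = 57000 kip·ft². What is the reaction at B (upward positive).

R_B = 152.6 kip

Remove the prop at B; the released (primary) structure is a cantilever built in at A.
Primary-structure tip deflection at B by superposition:
  point load 109.25 at a = 1.5: Pa²(3L − a)/(6EI) = 307.3/EI
  point load 167 at a = 2.4: Pa²(3L − a)/(6EI) = 1058/EI
  clockwise couple 136 at a = 0.75: M₀a(2L − a)/(2EI) = 267.8/EI
  δ_0 = 1633/EI
Tip deflection under a unit load at B: L³/(3EI) = 9/EI.
With EI = 57000 kip·ft²: δ_0 = 0.028651 ft and δ_{BB} = 0.000158 ft/kip.
Compatibility — the spring shortens by R_B/k under the reaction it provides: δ_0 − R_B·δ_{BB} = R_B/k. With 1/k = 1/(2790×12) ft/kip = 0.00003 ft/kip, R_B = δ_0 / (δ_{BB} + 1/k) = 0.028651 / (0.000158 + 0.00003) = 152.6 kip.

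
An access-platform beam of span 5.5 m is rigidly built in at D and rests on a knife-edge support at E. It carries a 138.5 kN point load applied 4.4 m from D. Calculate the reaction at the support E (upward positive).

R_E = 97.5 kN

Choose R_E as the redundant. The primary structure is the cantilever fixed at D.
Deflection at E on the released cantilever, summing each load's contribution:
  point load 138.5 at a = 4.4: Pa²(3L − a)/(6EI) = 5407/EI
Flexibility coefficient — unit upward force at E: δ_{EE} = L³/(3EI) = 55.46/EI.
The prop prevents deflection at E: R_E = δ_0/δ_{EE} = 5407/55.46 = 97.5 kN.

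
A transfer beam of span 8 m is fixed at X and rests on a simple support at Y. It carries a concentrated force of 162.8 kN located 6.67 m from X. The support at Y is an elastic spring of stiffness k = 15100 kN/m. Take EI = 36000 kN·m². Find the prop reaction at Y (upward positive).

R_Y = 120.9 kN

Take the reaction at Y as the redundant and release it; the primary structure is a cantilever fixed at X.
Free-end deflection of the primary structure under the applied loading (downward +):
  point load 162.8 at a = 6.67: Pa²(3L − a)/(6EI) = 20920/EI
Flexibility coefficient — unit upward force at Y: δ_{YY} = L³/(3EI) = 170.7/EI.
With EI = 36000 kN·m²: δ_0 = 0.5811 m and δ_{YY} = 0.004741 m/kN.
Compatibility — the spring shortens by R_Y/k under the reaction it provides: δ_0 − R_Y·δ_{YY} = R_Y/k. With 1/k = 0.000066 m/kN, R_Y = δ_0 / (δ_{YY} + 1/k) = 0.5811 / (0.004741 + 0.000066) = 120.9 kN.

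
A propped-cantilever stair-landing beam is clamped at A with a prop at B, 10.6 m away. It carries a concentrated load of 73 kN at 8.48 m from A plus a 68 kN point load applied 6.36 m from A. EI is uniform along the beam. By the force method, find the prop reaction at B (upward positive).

R_B = 80.77 kN

Remove the prop at B; the released (primary) structure is a cantilever built in at A.
Downward deflection at the released point B due to the loads:
  point load 73 at a = 8.48: Pa²(3L − a)/(6EI) = 20403/EI
  point load 68 at a = 6.36: Pa²(3L − a)/(6EI) = 11662/EI
  δ_0 = 32065/EI
Tip deflection under a unit load at B: L³/(3EI) = 397/EI.
Compatibility at B: δ_0 − R_B·δ_{BB} = 0, so R_B = 32065/397 = 80.77 kN.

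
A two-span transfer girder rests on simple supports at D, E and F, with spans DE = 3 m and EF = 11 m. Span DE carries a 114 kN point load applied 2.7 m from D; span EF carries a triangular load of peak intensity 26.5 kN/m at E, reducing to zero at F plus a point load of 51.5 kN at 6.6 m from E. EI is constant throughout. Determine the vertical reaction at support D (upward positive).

R_D = -71.6 kN

Take M_E as the redundant. Released structure: two simple spans DE and EF with a hinge at E.
Discontinuity in slope at E on the released structure — sum the simple-span end rotations:
  span DE: point load 114 at a = 2.7: Pab(L + a)/(6LEI) = 29.24/EI
  span EF: triangular load, peak 26.5: w₀L³/(45EI) = 783.8/EI
  span EF: point load 51.5 at a = 6.6: Pab(L + b)/(6LEI) = 349/EI
  relative rotation θ_0 = (29.24 + 1133)/EI = 1162/EI
A unit hogging moment at E produces rotation L₁/(3EI) + L₂/(3EI) = 4.667/EI.
Slope continuity at E: θ_0 = M_E·4.667/EI, so M_E = 1162/4.667 = 249 kN·m (hogging).
Span DE, ΣM about D with M_E applied at E: R_E^{DE}·3 = 307.8 + 249, so R_E^{DE} = 185.6 kN and R_D = 114 − 185.6 = -71.6 kN.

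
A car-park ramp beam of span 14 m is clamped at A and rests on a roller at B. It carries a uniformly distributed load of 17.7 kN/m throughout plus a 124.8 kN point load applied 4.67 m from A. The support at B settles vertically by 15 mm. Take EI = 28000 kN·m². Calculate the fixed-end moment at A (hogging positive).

M_A = 763.7 kN·m

Release the roller at B. Primary structure: cantilever fixed at A.
Downward deflection at the released point B due to the loads:
  UDL 17.7: wL⁴/(8EI) = 84995/EI
  point load 124.8 at a = 4.67: Pa²(3L − a)/(6EI) = 16934/EI
  δ_0 = 101929/EI
Tip deflection under a unit load at B: L³/(3EI) = 914.7/EI.
With EI = 28000 kN·m²: δ_0 = 3.6403 m and δ_{BB} = 0.032667 m/kN.
Compatibility — the beam at B must follow the support down by 0.015 m: δ_0 − R_B·δ_{BB} = 0.015, so R_B = (3.6403 − 0.015)/0.032667 = 111 kN.
Moment equilibrium about A: M_A = Σ(load moments about A) − R_B·L = 2317 − 111×14 = 763.7 kN·m.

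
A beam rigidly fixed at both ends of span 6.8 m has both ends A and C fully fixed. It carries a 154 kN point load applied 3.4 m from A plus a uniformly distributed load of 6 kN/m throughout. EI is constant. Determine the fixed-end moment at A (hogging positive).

M_A = 154 kN·m

Take the two fixed-end moments M_A, M_C as redundants; the released structure is the simple span AC.
On the primary (simply-supported) span, the end slopes from the loading are:
  at A: point load 154 at a = 3.4: Pab(L + b)/(6LEI) = 445.1/EI
  at C: point load 154 at a = 3.4: Pab(L + a)/(6LEI) = 445.1/EI
  at A: UDL 6: wL³/(24EI) = 78.61/EI
  at C: UDL 6: wL³/(24EI) = 78.61/EI
  θ_A0 = 523.7/EI,  θ_C0 = 523.7/EI
Flexibility coefficients: a unit moment at one end gives L/(3EI) there and L/(6EI) at the far end, so f₁₁ = f₂₂ = 2.267/EI and f₁₂ = f₂₁ = 1.133/EI.
Compatibility — zero rotation at each built-in end:
  2.267 M_A + 1.133 M_C = 523.7
  1.133 M_A + 2.267 M_C = 523.7
Solving the pair gives M_A = 154 kN·m and M_C = 154 kN·m (hogging).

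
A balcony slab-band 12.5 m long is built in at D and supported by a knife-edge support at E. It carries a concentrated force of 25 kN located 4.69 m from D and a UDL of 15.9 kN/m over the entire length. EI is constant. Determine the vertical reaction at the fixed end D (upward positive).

R_D = 144.6 kN

Release the roller at E. Primary structure: cantilever fixed at D.
Downward deflection at the released point E due to the loads:
  point load 25 at a = 4.69: Pa²(3L − a)/(6EI) = 3007/EI
  UDL 15.9: wL⁴/(8EI) = 48523/EI
  δ_0 = 51530/EI
Flexibility coefficient — unit upward force at E: δ_{EE} = L³/(3EI) = 651/EI.
The prop prevents deflection at E: R_E = δ_0/δ_{EE} = 51530/651 = 79.15 kN.
Vertical equilibrium: R_D = ΣP − R_E = 223.8 − 79.15 = 144.6 kN.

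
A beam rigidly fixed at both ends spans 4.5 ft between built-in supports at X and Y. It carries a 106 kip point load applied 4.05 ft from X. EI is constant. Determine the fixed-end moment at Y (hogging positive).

Release both end moments; the primary structure is a simply-supported span XY with redundants M_X and M_Y.
Simple-span end rotations at X and Y under the given loads:
  at X: point load 106 at a = 4.05: Pab(L + b)/(6LEI) = 35.42/EI
  at Y: point load 106 at a = 4.05: Pab(L + a)/(6LEI) = 61.18/EI
  θ_X0 = 35.42/EI,  θ_Y0 = 61.18/EI
Flexibility coefficients: a unit moment at one end gives L/(3EI) there and L/(6EI) at the far end, so f₁₁ = f₂₂ = 1.5/EI and f₁₂ = f₂₁ = 0.75/EI.
Compatibility — zero rotation at each built-in end:
  1.5 M_X + 0.75 M_Y = 35.42
  0.75 M_X + 1.5 M_Y = 61.18
Solving the pair gives M_X = 4.293 kip·ft and M_Y = 38.64 kip·ft (hogging).

M_Y = 38.64 kip·ft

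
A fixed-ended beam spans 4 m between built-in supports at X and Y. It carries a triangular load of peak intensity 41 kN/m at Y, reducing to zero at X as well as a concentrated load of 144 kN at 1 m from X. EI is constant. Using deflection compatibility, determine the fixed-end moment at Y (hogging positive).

Release both end moments; the primary structure is a simply-supported span XY with redundants M_X and M_Y.
Simple-span end rotations at X and Y under the given loads:
  at X: triangular load, peak 41: 7w₀L³/(360EI) = 51.02/EI
  at Y: triangular load, peak 41: w₀L³/(45EI) = 58.31/EI
  at X: point load 144 at a = 1: Pab(L + b)/(6LEI) = 126/EI
  at Y: point load 144 at a = 1: Pab(L + a)/(6LEI) = 90/EI
  θ_X0 = 177/EI,  θ_Y0 = 148.3/EI
Flexibility coefficients: a unit moment at one end gives L/(3EI) there and L/(6EI) at the far end, so f₁₁ = f₂₂ = 1.333/EI and f₁₂ = f₂₁ = 0.6667/EI.
Compatibility — zero rotation at each built-in end:
  1.333 M_X + 0.6667 M_Y = 177
  0.6667 M_X + 1.333 M_Y = 148.3
Solving the pair gives M_X = 102.9 kN·m and M_Y = 59.8 kN·m (hogging).

M_Y = 59.8 kN·m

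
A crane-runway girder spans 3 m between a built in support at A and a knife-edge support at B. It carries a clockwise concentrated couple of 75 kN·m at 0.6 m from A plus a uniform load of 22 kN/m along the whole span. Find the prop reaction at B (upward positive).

Take the reaction at B as the redundant and release it; the primary structure is a cantilever fixed at A.
Deflection at B on the released cantilever, summing each load's contribution:
  clockwise couple 75 at a = 0.6: M₀a(2L − a)/(2EI) = 121.5/EI
  UDL 22: wL⁴/(8EI) = 222.8/EI
  δ_0 = 344.2/EI
Flexibility coefficient — unit upward force at B: δ_{BB} = L³/(3EI) = 9/EI.
Compatibility at B: δ_0 − R_B·δ_{BB} = 0, so R_B = 344.2/9 = 38.25 kN.

R_B = 38.25 kN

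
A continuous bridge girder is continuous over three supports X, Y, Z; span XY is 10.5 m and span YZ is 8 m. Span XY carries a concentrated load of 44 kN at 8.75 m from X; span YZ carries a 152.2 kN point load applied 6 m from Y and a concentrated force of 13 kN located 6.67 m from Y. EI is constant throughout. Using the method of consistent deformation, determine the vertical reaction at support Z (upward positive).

Release continuity at Y by inserting a hinge; the redundant is the internal moment M_Y. The primary structure is two simply-supported spans XY and YZ.
End slopes at the hinge Y, treating each span as simply supported:
  span XY: point load 44 at a = 8.75: Pab(L + a)/(6LEI) = 205.9/EI
  span YZ: point load 152.2 at a = 6: Pab(L + b)/(6LEI) = 380.5/EI
  span YZ: point load 13 at a = 6.67: Pab(L + b)/(6LEI) = 22.42/EI
  relative rotation θ_0 = (205.9 + 402.9)/EI = 608.8/EI
A unit hogging moment at Y produces rotation L₁/(3EI) + L₂/(3EI) = 6.167/EI.
Slope continuity at Y: θ_0 = M_Y·6.167/EI, so M_Y = 608.8/6.167 = 98.72 kN·m (hogging).
Span YZ, ΣM about Z: R_Y^{YZ}·8 = 321.7 + 98.72, so R_Y^{YZ} = 52.55 kN and R_Z = 165.2 − 52.55 = 112.6 kN.

R_Z = 112.6 kN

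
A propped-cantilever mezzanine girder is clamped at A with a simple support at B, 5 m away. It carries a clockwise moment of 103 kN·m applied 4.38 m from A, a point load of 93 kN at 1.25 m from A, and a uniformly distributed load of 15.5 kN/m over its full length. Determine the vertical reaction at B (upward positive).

R_B = 67.48 kN

Release the roller at B. Primary structure: cantilever fixed at A.
Free-end deflection of the primary structure under the applied loading (downward +):
  clockwise couple 103 at a = 4.38: M₀a(2L − a)/(2EI) = 1268/EI
  point load 93 at a = 1.25: Pa²(3L − a)/(6EI) = 333/EI
  UDL 15.5: wL⁴/(8EI) = 1211/EI
  δ_0 = 2812/EI
Tip deflection under a unit load at B: L³/(3EI) = 41.67/EI.
The prop prevents deflection at B: R_B = δ_0/δ_{BB} = 2812/41.67 = 67.48 kN.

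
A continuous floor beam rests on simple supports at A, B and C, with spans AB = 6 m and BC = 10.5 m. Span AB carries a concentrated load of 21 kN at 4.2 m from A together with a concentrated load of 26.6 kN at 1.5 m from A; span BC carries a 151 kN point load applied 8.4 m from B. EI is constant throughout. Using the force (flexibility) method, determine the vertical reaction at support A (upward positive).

R_A = 7.61 kN

Insert a hinge at B; M_B is the redundant, and each span becomes simply supported.
Discontinuity in slope at B on the released structure — sum the simple-span end rotations:
  span AB: point load 21 at a = 4.2: Pab(L + a)/(6LEI) = 44.98/EI
  span AB: point load 26.6 at a = 1.5: Pab(L + a)/(6LEI) = 37.41/EI
  span BC: point load 151 at a = 8.4: Pab(L + b)/(6LEI) = 532.7/EI
  relative rotation θ_0 = (82.39 + 532.7)/EI = 615.1/EI
A unit hogging moment at B produces rotation L₁/(3EI) + L₂/(3EI) = 5.5/EI.
Compatibility: M_B·(L₁+L₂)/(3EI) = θ_0, giving M_B = 111.8 kN·m (hogging).
Span AB, ΣM about A with M_B applied at B: R_B^{AB}·6 = 128.1 + 111.8, so R_B^{AB} = 39.99 kN and R_A = 47.6 − 39.99 = 7.61 kN.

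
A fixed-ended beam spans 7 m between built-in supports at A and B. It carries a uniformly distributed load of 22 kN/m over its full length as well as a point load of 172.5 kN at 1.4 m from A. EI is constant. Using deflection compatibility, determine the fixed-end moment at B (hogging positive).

M_B = 128.5 kN·m

Take the two fixed-end moments M_A, M_B as redundants; the released structure is the simple span AB.
End rotations of the released simple span under the applied load (×1/EI):
  at A: UDL 22: wL³/(24EI) = 314.4/EI
  at B: UDL 22: wL³/(24EI) = 314.4/EI
  at A: point load 172.5 at a = 1.4: Pab(L + b)/(6LEI) = 405.7/EI
  at B: point load 172.5 at a = 1.4: Pab(L + a)/(6LEI) = 270.5/EI
  θ_A0 = 720.1/EI,  θ_B0 = 584.9/EI
Flexibility coefficients: a unit moment at one end gives L/(3EI) there and L/(6EI) at the far end, so f₁₁ = f₂₂ = 2.333/EI and f₁₂ = f₂₁ = 1.167/EI.
Compatibility — zero rotation at each built-in end:
  2.333 M_A + 1.167 M_B = 720.1
  1.167 M_A + 2.333 M_B = 584.9
Solving the pair gives M_A = 244.4 kN·m and M_B = 128.5 kN·m (hogging).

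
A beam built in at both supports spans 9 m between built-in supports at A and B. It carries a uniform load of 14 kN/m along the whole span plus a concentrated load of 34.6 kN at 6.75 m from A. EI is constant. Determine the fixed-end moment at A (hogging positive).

Take the two fixed-end moments M_A, M_B as redundants; the released structure is the simple span AB.
End rotations of the released simple span under the applied load (×1/EI):
  at A: UDL 14: wL³/(24EI) = 425.2/EI
  at B: UDL 14: wL³/(24EI) = 425.2/EI
  at A: point load 34.6 at a = 6.75: Pab(L + b)/(6LEI) = 109.5/EI
  at B: point load 34.6 at a = 6.75: Pab(L + a)/(6LEI) = 153.3/EI
  θ_A0 = 534.7/EI,  θ_B0 = 578.5/EI
Flexibility coefficients: a unit moment at one end gives L/(3EI) there and L/(6EI) at the far end, so f₁₁ = f₂₂ = 3/EI and f₁₂ = f₂₁ = 1.5/EI.
Compatibility — zero rotation at each built-in end:
  3 M_A + 1.5 M_B = 534.7
  1.5 M_A + 3 M_B = 578.5
Solving the pair gives M_A = 109.1 kN·m and M_B = 138.3 kN·m (hogging).

M_A = 109.1 kN·m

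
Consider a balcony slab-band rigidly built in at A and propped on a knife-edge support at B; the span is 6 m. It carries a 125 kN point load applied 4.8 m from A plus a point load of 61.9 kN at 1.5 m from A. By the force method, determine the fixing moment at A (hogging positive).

M_A = 132.9 kN·m

Remove the prop at B; the released (primary) structure is a cantilever built in at A.
Free-end deflection of the primary structure under the applied loading (downward +):
  point load 125 at a = 4.8: Pa²(3L − a)/(6EI) = 6336/EI
  point load 61.9 at a = 1.5: Pa²(3L − a)/(6EI) = 383/EI
  δ_0 = 6719/EI
Flexibility coefficient — unit upward force at B: δ_{BB} = L³/(3EI) = 72/EI.
Compatibility at B: δ_0 − R_B·δ_{BB} = 0, so R_B = 6719/72 = 93.32 kN.
Moment equilibrium about A: M_A = Σ(load moments about A) − R_B·L = 692.9 − 93.32×6 = 132.9 kN·m.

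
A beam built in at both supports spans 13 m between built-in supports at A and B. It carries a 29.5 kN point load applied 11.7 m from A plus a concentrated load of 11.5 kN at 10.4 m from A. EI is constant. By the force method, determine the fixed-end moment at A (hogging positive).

M_A = 8.236 kN·m

Take the two fixed-end moments M_A, M_B as redundants; the released structure is the simple span AB.
On the primary (simply-supported) span, the end slopes from the loading are:
  at A: point load 29.5 at a = 11.7: Pab(L + b)/(6LEI) = 82.26/EI
  at B: point load 29.5 at a = 11.7: Pab(L + a)/(6LEI) = 142.1/EI
  at A: point load 11.5 at a = 10.4: Pab(L + b)/(6LEI) = 62.19/EI
  at B: point load 11.5 at a = 10.4: Pab(L + a)/(6LEI) = 93.29/EI
  θ_A0 = 144.5/EI,  θ_B0 = 235.4/EI
Flexibility coefficients: a unit moment at one end gives L/(3EI) there and L/(6EI) at the far end, so f₁₁ = f₂₂ = 4.333/EI and f₁₂ = f₂₁ = 2.167/EI.
Compatibility — zero rotation at each built-in end:
  4.333 M_A + 2.167 M_B = 144.5
  2.167 M_A + 4.333 M_B = 235.4
Solving the pair gives M_A = 8.236 kN·m and M_B = 50.2 kN·m (hogging).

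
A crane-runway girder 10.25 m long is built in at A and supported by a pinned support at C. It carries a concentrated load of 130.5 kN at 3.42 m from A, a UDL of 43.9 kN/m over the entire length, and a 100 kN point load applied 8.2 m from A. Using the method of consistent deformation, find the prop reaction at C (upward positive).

R_C = 258.5 kN

Take the reaction at C as the redundant and release it; the primary structure is a cantilever fixed at A.
Downward deflection at the released point C due to the loads:
  point load 130.5 at a = 3.42: Pa²(3L − a)/(6EI) = 6953/EI
  UDL 43.9: wL⁴/(8EI) = 60572/EI
  point load 100 at a = 8.2: Pa²(3L − a)/(6EI) = 25271/EI
  δ_0 = 92795/EI
Flexibility coefficient — unit upward force at C: δ_{CC} = L³/(3EI) = 359/EI.
Compatibility at C: δ_0 − R_C·δ_{CC} = 0, so R_C = 92795/359 = 258.5 kN.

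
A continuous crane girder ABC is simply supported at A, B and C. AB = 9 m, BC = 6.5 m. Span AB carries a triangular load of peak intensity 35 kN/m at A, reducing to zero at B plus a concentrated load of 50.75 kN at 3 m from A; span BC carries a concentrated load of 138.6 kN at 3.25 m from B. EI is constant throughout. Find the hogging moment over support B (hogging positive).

Release continuity at B by inserting a hinge; the redundant is the internal moment M_B. The primary structure is two simply-supported spans AB and BC.
Discontinuity in slope at B on the released structure — sum the simple-span end rotations:
  span AB: triangular load, peak 35: 7w₀L³/(360EI) = 496.1/EI
  span AB: point load 50.75 at a = 3: Pab(L + a)/(6LEI) = 203/EI
  span BC: point load 138.6 at a = 3.25: Pab(L + b)/(6LEI) = 366/EI
  relative rotation θ_0 = (699.1 + 366)/EI = 1065/EI
A unit hogging moment at B produces rotation L₁/(3EI) + L₂/(3EI) = 5.167/EI.
Compatibility: M_B·(L₁+L₂)/(3EI) = θ_0, giving M_B = 206.2 kN·m (hogging).

M_B = 206.2 kN·m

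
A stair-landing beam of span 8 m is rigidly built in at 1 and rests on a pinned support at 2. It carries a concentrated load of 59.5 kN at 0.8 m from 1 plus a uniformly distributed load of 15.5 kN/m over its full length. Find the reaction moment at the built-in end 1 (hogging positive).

Release the roller at 2. Primary structure: cantilever fixed at 1.
Primary-structure tip deflection at 2 by superposition:
  point load 59.5 at a = 0.8: Pa²(3L − a)/(6EI) = 147.2/EI
  UDL 15.5: wL⁴/(8EI) = 7936/EI
  δ_0 = 8083/EI
Flexibility coefficient — unit upward force at 2: δ_{22} = L³/(3EI) = 170.7/EI.
Compatibility at 2: δ_0 − R_2·δ_{22} = 0, so R_2 = 8083/170.7 = 47.36 kN.
Moment equilibrium about 1: M_1 = Σ(load moments about 1) − R_2·L = 543.6 − 47.36×8 = 164.7 kN·m.

M_1 = 164.7 kN·m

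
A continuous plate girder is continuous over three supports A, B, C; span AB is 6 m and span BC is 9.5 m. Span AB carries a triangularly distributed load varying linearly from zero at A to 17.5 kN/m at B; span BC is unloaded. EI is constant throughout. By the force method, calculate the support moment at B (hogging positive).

Take M_B as the redundant. Released structure: two simple spans AB and BC with a hinge at B.
End slopes at the hinge B, treating each span as simply supported:
  span AB: triangular load, peak 17.5: w₀L³/(45EI) = 84/EI
  relative rotation θ_0 = (84 + 0)/EI = 84/EI
A unit hogging moment at B produces rotation L₁/(3EI) + L₂/(3EI) = 5.167/EI.
Compatibility: M_B·(L₁+L₂)/(3EI) = θ_0, giving M_B = 16.26 kN·m (hogging).

M_B = 16.26 kN·m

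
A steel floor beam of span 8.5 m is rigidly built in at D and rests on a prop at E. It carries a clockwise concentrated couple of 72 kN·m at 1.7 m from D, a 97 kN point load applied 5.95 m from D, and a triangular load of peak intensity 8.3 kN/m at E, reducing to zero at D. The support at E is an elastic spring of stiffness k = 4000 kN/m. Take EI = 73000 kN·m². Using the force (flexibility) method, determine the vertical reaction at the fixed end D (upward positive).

R_D = 60.08 kN

Release the roller at E. Primary structure: cantilever fixed at D.
Free-end deflection of the primary structure under the applied loading (downward +):
  clockwise couple 72 at a = 1.7: M₀a(2L − a)/(2EI) = 936.4/EI
  point load 97 at a = 5.95: Pa²(3L − a)/(6EI) = 11189/EI
  triangular load, peak 8.3 at the free end: 11w₀L⁴/(120EI) = 3972/EI
  δ_0 = 16097/EI
Flexibility coefficient — unit upward force at E: δ_{EE} = L³/(3EI) = 204.7/EI.
With EI = 73000 kN·m²: δ_0 = 0.22051 m and δ_{EE} = 0.002804 m/kN.
Compatibility — the spring shortens by R_E/k under the reaction it provides: δ_0 − R_E·δ_{EE} = R_E/k. With 1/k = 0.00025 m/kN, R_E = δ_0 / (δ_{EE} + 1/k) = 0.22051 / (0.002804 + 0.00025) = 72.2 kN.
Vertical equilibrium: R_D = ΣP − R_E = 132.3 − 72.2 = 60.08 kN.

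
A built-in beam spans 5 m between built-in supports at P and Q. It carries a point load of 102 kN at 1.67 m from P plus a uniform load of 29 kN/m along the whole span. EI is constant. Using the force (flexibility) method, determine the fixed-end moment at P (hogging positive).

Release both end moments; the primary structure is a simply-supported span PQ with redundants M_P and M_Q.
Simple-span end rotations at P and Q under the given loads:
  at P: point load 102 at a = 1.67: Pab(L + b)/(6LEI) = 157.5/EI
  at Q: point load 102 at a = 1.67: Pab(L + a)/(6LEI) = 126.1/EI
  at P: UDL 29: wL³/(24EI) = 151/EI
  at Q: UDL 29: wL³/(24EI) = 151/EI
  θ_P0 = 308.5/EI,  θ_Q0 = 277.2/EI
Flexibility coefficients: a unit moment at one end gives L/(3EI) there and L/(6EI) at the far end, so f₁₁ = f₂₂ = 1.667/EI and f₁₂ = f₂₁ = 0.8333/EI.
Compatibility — zero rotation at each built-in end:
  1.667 M_P + 0.8333 M_Q = 308.5
  0.8333 M_P + 1.667 M_Q = 277.2
Solving the pair gives M_P = 136 kN·m and M_Q = 98.31 kN·m (hogging).

M_P = 136 kN·m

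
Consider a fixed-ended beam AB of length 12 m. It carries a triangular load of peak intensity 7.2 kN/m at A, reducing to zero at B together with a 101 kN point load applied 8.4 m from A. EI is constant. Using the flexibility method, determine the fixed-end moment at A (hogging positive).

Release both end moments; the primary structure is a simply-supported span AB with redundants M_A and M_B.
End rotations of the released simple span under the applied load (×1/EI):
  at A: triangular load, peak 7.2: w₀L³/(45EI) = 276.5/EI
  at B: triangular load, peak 7.2: 7w₀L³/(360EI) = 241.9/EI
  at A: point load 101 at a = 8.4: Pab(L + b)/(6LEI) = 661.8/EI
  at B: point load 101 at a = 8.4: Pab(L + a)/(6LEI) = 865.4/EI
  θ_A0 = 938.2/EI,  θ_B0 = 1107/EI
Flexibility coefficients: a unit moment at one end gives L/(3EI) there and L/(6EI) at the far end, so f₁₁ = f₂₂ = 4/EI and f₁₂ = f₂₁ = 2/EI.
Compatibility — zero rotation at each built-in end:
  4 M_A + 2 M_B = 938.2
  2 M_A + 4 M_B = 1107
Solving the pair gives M_A = 128.2 kN·m and M_B = 212.7 kN·m (hogging).

M_A = 128.2 kN·m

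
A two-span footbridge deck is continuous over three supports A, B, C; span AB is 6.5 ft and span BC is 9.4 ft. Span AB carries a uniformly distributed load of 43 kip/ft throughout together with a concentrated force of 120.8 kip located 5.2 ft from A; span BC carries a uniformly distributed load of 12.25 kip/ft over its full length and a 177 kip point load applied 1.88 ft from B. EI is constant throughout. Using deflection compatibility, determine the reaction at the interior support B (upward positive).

R_B = 529.4 kip

Insert a hinge at B; M_B is the redundant, and each span becomes simply supported.
Rotations at B on the released spans (each span's end-slope, ×1/EI):
  span AB: UDL 43: wL³/(24EI) = 492/EI
  span AB: point load 120.8 at a = 5.2: Pab(L + a)/(6LEI) = 245/EI
  span BC: UDL 12.25: wL³/(24EI) = 423.9/EI
  span BC: point load 177 at a = 1.88: Pab(L + b)/(6LEI) = 750.7/EI
  relative rotation θ_0 = (737 + 1175)/EI = 1912/EI
A unit hogging moment at B produces rotation L₁/(3EI) + L₂/(3EI) = 5.3/EI.
Compatibility: M_B·(L₁+L₂)/(3EI) = θ_0, giving M_B = 360.7 kip·ft (hogging).
Span AB, ΣM about A with M_B applied at B: R_B^{AB}·6.5 = 1537 + 360.7, so R_B^{AB} = 291.9 kip and R_A = 400.3 − 291.9 = 108.4 kip.
Span BC, ΣM about C: R_B^{BC}·9.4 = 1872 + 360.7, so R_B^{BC} = 237.5 kip and R_C = 292.1 − 237.5 = 54.6 kip.
R_B = 291.9 + 237.5 = 529.4 kip.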